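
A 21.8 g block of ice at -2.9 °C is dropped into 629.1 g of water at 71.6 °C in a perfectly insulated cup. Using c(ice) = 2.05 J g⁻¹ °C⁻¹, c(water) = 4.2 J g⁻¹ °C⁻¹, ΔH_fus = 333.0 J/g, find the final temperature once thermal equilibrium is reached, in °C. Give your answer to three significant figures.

T_f = 66.5 °C

Heat to bring ice to 0 °C and melt it: q₁ = 21.8×2.05×2.9 + 21.8×333.0 = 7389.0 J
Heat the water can supply cooling to 0 °C: 629.1×4.2×71.6 = 189183 J > q₁, so all ice melts.
Energy balance: 629.1×4.2×(71.6 − T) = 7389.0 + 21.8×4.2×(T − 0)
2642.22(71.6 − T) = 7389.0 + 91.56 T
189183 − 7389.0 = 2733.78 T
T = 181794.0 / 2733.78 = 66.50 °C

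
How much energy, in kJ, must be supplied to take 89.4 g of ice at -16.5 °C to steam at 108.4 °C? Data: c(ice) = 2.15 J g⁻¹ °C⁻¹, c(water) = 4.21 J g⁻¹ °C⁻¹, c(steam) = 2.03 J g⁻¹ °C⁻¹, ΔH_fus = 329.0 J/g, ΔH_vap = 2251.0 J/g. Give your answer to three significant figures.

q = 273 kJ

q1 (heat ice -16.5→0.0 °C): 89.4 × 2.15 × 16.5 = 3171 J
q2 (melt at 0 °C): 89.4 × 329.0 = 29413 J
q3 (heat water 0.0→100.0 °C): 89.4 × 4.21 × 100.0 = 37637 J
q4 (vaporize at 100 °C): 89.4 × 2251.0 = 201239 J
q5 (heat steam 100.0→108.4 °C): 89.4 × 2.03 × 8.4 = 1524 J
Total: 3171 + 29413 + 37637 + 201239 + 1524 = 272984 J = 273 kJ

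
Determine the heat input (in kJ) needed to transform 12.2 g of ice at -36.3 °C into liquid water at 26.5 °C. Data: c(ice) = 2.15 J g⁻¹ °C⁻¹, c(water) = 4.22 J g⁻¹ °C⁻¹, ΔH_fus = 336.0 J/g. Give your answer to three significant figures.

q = 6.42 kJ

q1 (heat ice -36.3→0.0 °C): 12.2 × 2.15 × 36.3 = 952 J
q2 (melt at 0 °C): 12.2 × 336.0 = 4099 J
q3 (heat water 0.0→26.5 °C): 12.2 × 4.22 × 26.5 = 1364 J
Total: 952 + 4099 + 1364 = 6415 J = 6.42 kJ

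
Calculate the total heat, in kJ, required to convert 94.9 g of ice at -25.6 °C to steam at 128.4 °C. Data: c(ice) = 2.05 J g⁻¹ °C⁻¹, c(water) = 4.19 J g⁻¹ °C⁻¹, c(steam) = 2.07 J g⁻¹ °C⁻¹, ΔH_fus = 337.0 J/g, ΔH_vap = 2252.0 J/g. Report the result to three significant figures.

q = 296 kJ

q1 (heat ice -25.6→0.0 °C): 94.9 × 2.05 × 25.6 = 4980 J
q2 (melt at 0 °C): 94.9 × 337.0 = 31981 J
q3 (heat water 0.0→100.0 °C): 94.9 × 4.19 × 100.0 = 39763 J
q4 (vaporize at 100 °C): 94.9 × 2252.0 = 213715 J
q5 (heat steam 100.0→128.4 °C): 94.9 × 2.07 × 28.4 = 5579 J
Total: 4980 + 31981 + 39763 + 213715 + 5579 = 296018 J = 296 kJ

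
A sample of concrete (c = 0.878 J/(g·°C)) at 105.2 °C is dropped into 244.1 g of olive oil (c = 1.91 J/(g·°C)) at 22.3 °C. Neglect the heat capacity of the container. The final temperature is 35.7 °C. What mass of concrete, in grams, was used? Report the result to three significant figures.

q_gained = (244.1 × 1.91) × (35.7 − 22.3) = 6247 J
q_lost = m × 0.878 × (105.2 − 35.7) = 61.021 m
m = 6247 / 61.021 = 102 g

m = 102 g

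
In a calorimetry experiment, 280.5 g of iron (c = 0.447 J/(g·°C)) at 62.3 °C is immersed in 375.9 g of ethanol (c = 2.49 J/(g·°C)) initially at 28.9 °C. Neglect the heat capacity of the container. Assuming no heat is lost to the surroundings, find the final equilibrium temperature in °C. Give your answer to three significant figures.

T_f = 32.8 °C

Heat lost by iron = heat gained by ethanol.
(280.5)(0.447)(62.3 − T) = (375.9)(2.49)(T − 28.9)
125.3835 (62.3 − T) = 935.991 (T − 28.9)
7811.4 − 125.3835 T = 935.991 T − 27050
34861.4 = 1061.3745 T
T = 32.846 °C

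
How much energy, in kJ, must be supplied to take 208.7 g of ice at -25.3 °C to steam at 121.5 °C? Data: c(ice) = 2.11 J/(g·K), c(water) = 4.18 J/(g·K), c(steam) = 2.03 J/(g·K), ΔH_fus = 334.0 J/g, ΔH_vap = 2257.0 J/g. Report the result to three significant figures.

q1 (heat ice -25.3→0.0 °C): 208.7 × 2.11 × 25.3 = 11141 J
q2 (melt at 0 °C): 208.7 × 334.0 = 69706 J
q3 (heat water 0.0→100.0 °C): 208.7 × 4.18 × 100.0 = 87237 J
q4 (vaporize at 100 °C): 208.7 × 2257.0 = 471036 J
q5 (heat steam 100.0→121.5 °C): 208.7 × 2.03 × 21.5 = 9109 J
Total: 11141 + 69706 + 87237 + 471036 + 9109 = 648229 J = 648 kJ

q = 648 kJ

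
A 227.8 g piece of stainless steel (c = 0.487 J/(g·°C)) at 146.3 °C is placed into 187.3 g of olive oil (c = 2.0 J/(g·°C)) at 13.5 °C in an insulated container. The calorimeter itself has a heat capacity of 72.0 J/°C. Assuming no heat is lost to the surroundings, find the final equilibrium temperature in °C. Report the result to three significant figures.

T_f = 39.9 °C

Heat lost by stainless steel = heat gained by olive oil + calorimeter.
(227.8)(0.487)(146.3 − T) = [(187.3)(2.0) + 72.0](T − 13.5)
110.9386 (146.3 − T) = 446.6 (T − 13.5)
16230 − 110.9386 T = 446.6 T − 6029.1
22259.1 = 557.5386 T
T = 39.92 °C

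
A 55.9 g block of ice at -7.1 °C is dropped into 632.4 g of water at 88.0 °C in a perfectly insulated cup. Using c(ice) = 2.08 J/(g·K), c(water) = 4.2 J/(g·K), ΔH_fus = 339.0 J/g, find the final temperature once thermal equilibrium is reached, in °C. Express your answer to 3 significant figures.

Heat to bring ice to 0 °C and melt it: q₁ = 55.9×2.08×7.1 + 55.9×339.0 = 19776 J
Heat the water can supply cooling to 0 °C: 632.4×4.2×88.0 = 233735 J > q₁, so all ice melts.
Energy balance: 632.4×4.2×(88.0 − T) = 19776 + 55.9×4.2×(T − 0)
2656.08(88.0 − T) = 19776 + 234.78 T
233735 − 19776 = 2890.86 T
T = 213959 / 2890.86 = 74.01 °C

T_f = 74.0 °C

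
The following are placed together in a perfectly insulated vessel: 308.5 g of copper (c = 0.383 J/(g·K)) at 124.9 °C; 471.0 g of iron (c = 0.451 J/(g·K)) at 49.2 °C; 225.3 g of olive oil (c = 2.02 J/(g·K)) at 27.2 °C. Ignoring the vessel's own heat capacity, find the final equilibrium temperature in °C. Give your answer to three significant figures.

Σ mᵢcᵢ(T − Tᵢ) = 0  ⇒  T = Σ mᵢcᵢTᵢ / Σ mᵢcᵢ
Σ mᵢcᵢ = 308.5×0.383 + 471.0×0.451 + 225.3×2.02 = 785.6825
Σ mᵢcᵢTᵢ = 118.1555×124.9 + 212.421×49.2 + 455.106×27.2 = 37588
T = 37588 / 785.6825 = 47.84 °C

T_f = 47.8 °C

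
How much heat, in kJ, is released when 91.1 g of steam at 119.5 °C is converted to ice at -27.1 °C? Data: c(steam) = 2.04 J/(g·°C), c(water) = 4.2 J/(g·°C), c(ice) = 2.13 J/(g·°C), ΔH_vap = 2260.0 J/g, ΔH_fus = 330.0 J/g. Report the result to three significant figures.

q1 (cool steam 119.5→100 °C): 91.1 × 2.04 × 19.5 = 3624 J
q2 (condense at 100 °C): 91.1 × 2260.0 = 205886 J
q3 (cool water 100→0 °C): 91.1 × 4.2 × 100.0 = 38262 J
q4 (freeze at 0 °C): 91.1 × 330.0 = 30063 J
q5 (cool ice 0→-27.1 °C): 91.1 × 2.13 × 27.1 = 5259 J
Total: 3624 + 205886 + 38262 + 30063 + 5259 = 283094 J = 283 kJ

q = 283 kJ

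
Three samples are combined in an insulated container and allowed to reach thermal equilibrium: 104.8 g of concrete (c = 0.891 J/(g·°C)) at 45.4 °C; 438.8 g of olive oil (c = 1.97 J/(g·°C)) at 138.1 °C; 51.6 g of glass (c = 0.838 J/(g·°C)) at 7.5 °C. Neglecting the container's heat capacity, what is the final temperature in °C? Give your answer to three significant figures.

Σ mᵢcᵢ(T − Tᵢ) = 0  ⇒  T = Σ mᵢcᵢTᵢ / Σ mᵢcᵢ
Σ mᵢcᵢ = 104.8×0.891 + 438.8×1.97 + 51.6×0.838 = 1001.0536
Σ mᵢcᵢTᵢ = 93.3768×45.4 + 864.436×138.1 + 43.2408×7.5 = 123940
T = 123940 / 1001.0536 = 123.8 °C

T_f = 124 °C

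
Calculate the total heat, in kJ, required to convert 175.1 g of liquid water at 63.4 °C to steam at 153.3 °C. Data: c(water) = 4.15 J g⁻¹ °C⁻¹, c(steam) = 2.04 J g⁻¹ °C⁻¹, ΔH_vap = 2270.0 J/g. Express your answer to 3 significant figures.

q1 (heat water 63.4→100.0 °C): 175.1 × 4.15 × 36.6 = 26596 J
q2 (vaporize at 100 °C): 175.1 × 2270.0 = 397477 J
q3 (heat steam 100.0→153.3 °C): 175.1 × 2.04 × 53.3 = 19039 J
Total: 26596 + 397477 + 19039 = 443112 J = 443 kJ

q = 443 kJ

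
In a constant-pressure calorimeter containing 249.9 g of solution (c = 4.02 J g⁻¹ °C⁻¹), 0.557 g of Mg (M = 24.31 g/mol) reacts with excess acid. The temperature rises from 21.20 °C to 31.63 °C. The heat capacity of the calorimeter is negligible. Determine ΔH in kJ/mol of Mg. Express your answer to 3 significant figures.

ΔH = -457 kJ/mol

|ΔT| = |31.63 − 21.20| = 10.43 °C
|q_surr| = (249.9 × 4.02) × 10.43 = 1004.598 × 10.43 = 10480 J
n(Mg) = 0.557 / 24.31 = 0.02291 mol
Temperature rose, so q_rxn = −|q_surr| = -10.48 kJ
ΔH = q_rxn / n = -457.4 kJ/mol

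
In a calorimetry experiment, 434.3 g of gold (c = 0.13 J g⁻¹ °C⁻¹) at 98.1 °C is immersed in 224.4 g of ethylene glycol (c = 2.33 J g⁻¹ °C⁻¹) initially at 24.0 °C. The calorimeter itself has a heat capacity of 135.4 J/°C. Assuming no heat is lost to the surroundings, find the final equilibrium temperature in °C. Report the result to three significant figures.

Heat lost by gold = heat gained by ethylene glycol + calorimeter.
(434.3)(0.13)(98.1 − T) = [(224.4)(2.33) + 135.4](T − 24.0)
56.459 (98.1 − T) = 658.252 (T − 24.0)
5538.6 − 56.459 T = 658.252 T − 15798
21336.6 = 714.711 T
T = 29.85 °C

T_f = 29.9 °C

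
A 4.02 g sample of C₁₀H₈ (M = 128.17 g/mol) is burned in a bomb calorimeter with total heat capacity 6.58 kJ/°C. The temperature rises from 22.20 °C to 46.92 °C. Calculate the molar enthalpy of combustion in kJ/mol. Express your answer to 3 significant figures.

ΔT = 46.92 − 22.20 = 24.72 °C
q_cal = C_cal × ΔT = 6.58 × 24.72 = 162.6576 kJ
n = 4.02 / 128.17 = 0.03136 mol
q_rxn = −q_cal = -162.6576 kJ
ΔH = -162.6576 / 0.03136 = -5187 kJ/mol

ΔH = -5190 kJ/mol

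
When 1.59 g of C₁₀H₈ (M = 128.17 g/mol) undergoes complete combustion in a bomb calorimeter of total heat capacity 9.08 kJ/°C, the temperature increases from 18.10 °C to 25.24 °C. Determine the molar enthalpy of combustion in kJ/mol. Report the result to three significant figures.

ΔT = 25.24 − 18.10 = 7.14 °C
q_cal = C_cal × ΔT = 9.08 × 7.14 = 64.8312 kJ
n = 1.59 / 128.17 = 0.012405 mol
q_rxn = −q_cal = -64.8312 kJ
ΔH = -64.8312 / 0.012405 = -5226 kJ/mol

ΔH = -5230 kJ/mol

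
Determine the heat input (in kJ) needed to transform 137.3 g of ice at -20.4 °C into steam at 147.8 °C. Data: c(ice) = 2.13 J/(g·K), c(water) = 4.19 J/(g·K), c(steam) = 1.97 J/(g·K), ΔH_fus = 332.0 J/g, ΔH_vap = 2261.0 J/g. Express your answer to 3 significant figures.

q1 (heat ice -20.4→0.0 °C): 137.3 × 2.13 × 20.4 = 5966 J
q2 (melt at 0 °C): 137.3 × 332.0 = 45584 J
q3 (heat water 0.0→100.0 °C): 137.3 × 4.19 × 100.0 = 57529 J
q4 (vaporize at 100 °C): 137.3 × 2261.0 = 310435 J
q5 (heat steam 100.0→147.8 °C): 137.3 × 1.97 × 47.8 = 12929 J
Total: 5966 + 45584 + 57529 + 310435 + 12929 = 432443 J = 432 kJ

q = 432 kJ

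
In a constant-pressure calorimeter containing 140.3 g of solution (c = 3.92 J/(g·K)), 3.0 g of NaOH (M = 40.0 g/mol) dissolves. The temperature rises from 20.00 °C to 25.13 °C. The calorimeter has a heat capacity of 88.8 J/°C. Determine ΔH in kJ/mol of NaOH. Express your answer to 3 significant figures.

|ΔT| = |25.13 − 20.00| = 5.13 °C
|q_surr| = (140.3 × 3.92 + 88.8) × 5.13 = 638.776 × 5.13 = 3277 J
n(NaOH) = 3.0 / 40.0 = 0.07500 mol
Temperature rose, so q_rxn = −|q_surr| = -3.277 kJ
ΔH = q_rxn / n = -43.69 kJ/mol

ΔH = -43.7 kJ/mol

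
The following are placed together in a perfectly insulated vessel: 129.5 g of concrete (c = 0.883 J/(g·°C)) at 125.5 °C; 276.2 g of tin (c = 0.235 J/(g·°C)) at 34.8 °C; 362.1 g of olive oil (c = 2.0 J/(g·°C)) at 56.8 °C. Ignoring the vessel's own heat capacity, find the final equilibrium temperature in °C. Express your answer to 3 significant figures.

T_f = 63.9 °C

Σ mᵢcᵢ(T − Tᵢ) = 0  ⇒  T = Σ mᵢcᵢTᵢ / Σ mᵢcᵢ
Σ mᵢcᵢ = 129.5×0.883 + 276.2×0.235 + 362.1×2.0 = 903.4555
Σ mᵢcᵢTᵢ = 114.3485×125.5 + 64.907×34.8 + 724.2×56.8 = 57744
T = 57744 / 903.4555 = 63.91 °C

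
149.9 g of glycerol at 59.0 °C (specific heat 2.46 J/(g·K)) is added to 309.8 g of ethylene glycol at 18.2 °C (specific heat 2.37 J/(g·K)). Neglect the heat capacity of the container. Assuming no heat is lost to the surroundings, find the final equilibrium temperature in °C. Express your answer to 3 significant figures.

T_f = 31.8 °C

Heat lost by glycerol = heat gained by ethylene glycol.
(149.9)(2.46)(59.0 − T) = (309.8)(2.37)(T − 18.2)
368.754 (59.0 − T) = 734.226 (T − 18.2)
21756 − 368.754 T = 734.226 T − 13363
35119 = 1102.980 T
T = 31.84 °C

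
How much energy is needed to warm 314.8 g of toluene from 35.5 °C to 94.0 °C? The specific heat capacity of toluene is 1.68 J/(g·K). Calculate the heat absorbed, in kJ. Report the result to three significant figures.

q = m c ΔT = 314.8 × 1.68 × (94.0 − 35.5)
q = 314.8 × 1.68 × 58.5 = 30940 J = 30.9 kJ

q = 30.9 kJ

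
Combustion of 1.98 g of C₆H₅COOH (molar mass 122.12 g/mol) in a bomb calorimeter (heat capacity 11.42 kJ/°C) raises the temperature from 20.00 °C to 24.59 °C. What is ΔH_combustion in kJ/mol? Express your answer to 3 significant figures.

ΔT = 24.59 − 20.00 = 4.59 °C
q_cal = C_cal × ΔT = 11.42 × 4.59 = 52.4178 kJ
n = 1.98 / 122.12 = 0.01621 mol
q_rxn = −q_cal = -52.4178 kJ
ΔH = -52.4178 / 0.01621 = -3234 kJ/mol

ΔH = -3230 kJ/mol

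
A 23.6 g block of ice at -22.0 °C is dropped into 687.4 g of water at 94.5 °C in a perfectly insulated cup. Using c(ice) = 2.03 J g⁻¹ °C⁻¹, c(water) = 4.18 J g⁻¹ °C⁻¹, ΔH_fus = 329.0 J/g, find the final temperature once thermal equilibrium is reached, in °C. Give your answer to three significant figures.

Heat to bring ice to 0 °C and melt it: q₁ = 23.6×2.03×22.0 + 23.6×329.0 = 8818.4 J
Heat the water can supply cooling to 0 °C: 687.4×4.18×94.5 = 271530 J > q₁, so all ice melts.
Energy balance: 687.4×4.18×(94.5 − T) = 8818.4 + 23.6×4.18×(T − 0)
2873.332(94.5 − T) = 8818.4 + 98.648 T
271530 − 8818.4 = 2971.980 T
T = 262711.6 / 2971.980 = 88.40 °C

T_f = 88.4 °C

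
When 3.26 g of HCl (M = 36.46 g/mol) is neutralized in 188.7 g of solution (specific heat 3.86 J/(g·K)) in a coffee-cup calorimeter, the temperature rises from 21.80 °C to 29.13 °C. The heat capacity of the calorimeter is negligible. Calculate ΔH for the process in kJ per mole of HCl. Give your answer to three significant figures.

ΔH = -59.7 kJ/mol

|ΔT| = |29.13 − 21.80| = 7.33 °C
|q_surr| = (188.7 × 3.86) × 7.33 = 728.382 × 7.33 = 5339 J
n(HCl) = 3.26 / 36.46 = 0.08941 mol
Temperature rose, so q_rxn = −|q_surr| = -5.339 kJ
ΔH = q_rxn / n = -59.71 kJ/mol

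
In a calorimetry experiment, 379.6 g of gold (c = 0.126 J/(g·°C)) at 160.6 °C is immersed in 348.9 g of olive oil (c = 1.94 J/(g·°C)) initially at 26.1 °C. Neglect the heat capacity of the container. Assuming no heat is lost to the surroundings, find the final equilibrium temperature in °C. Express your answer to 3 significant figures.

Heat lost by gold = heat gained by olive oil.
(379.6)(0.126)(160.6 − T) = (348.9)(1.94)(T − 26.1)
47.8296 (160.6 − T) = 676.866 (T − 26.1)
7681.4 − 47.8296 T = 676.866 T − 17666
25347.4 = 724.6956 T
T = 34.98 °C

T_f = 35.0 °C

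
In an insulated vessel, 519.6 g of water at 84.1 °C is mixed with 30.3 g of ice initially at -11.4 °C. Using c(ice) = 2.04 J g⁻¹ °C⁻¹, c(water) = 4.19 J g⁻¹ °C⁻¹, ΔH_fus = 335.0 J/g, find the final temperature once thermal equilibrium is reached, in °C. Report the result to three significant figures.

T_f = 74.8 °C

Heat to bring ice to 0 °C and melt it: q₁ = 30.3×2.04×11.4 + 30.3×335.0 = 10855 J
Heat the water can supply cooling to 0 °C: 519.6×4.19×84.1 = 183096 J > q₁, so all ice melts.
Energy balance: 519.6×4.19×(84.1 − T) = 10855 + 30.3×4.19×(T − 0)
2177.124(84.1 − T) = 10855 + 126.957 T
183096 − 10855 = 2304.081 T
T = 172241 / 2304.081 = 74.75 °C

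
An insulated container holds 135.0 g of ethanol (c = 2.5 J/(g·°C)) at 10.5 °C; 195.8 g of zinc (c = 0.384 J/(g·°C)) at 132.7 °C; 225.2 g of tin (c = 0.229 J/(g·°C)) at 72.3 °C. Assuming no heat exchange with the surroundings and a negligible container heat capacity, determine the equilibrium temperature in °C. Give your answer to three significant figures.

T_f = 37.2 °C

Σ mᵢcᵢ(T − Tᵢ) = 0  ⇒  T = Σ mᵢcᵢTᵢ / Σ mᵢcᵢ
Σ mᵢcᵢ = 135.0×2.5 + 195.8×0.384 + 225.2×0.229 = 464.2580
Σ mᵢcᵢTᵢ = 337.5×10.5 + 75.1872×132.7 + 51.5708×72.3 = 17250
T = 17250 / 464.2580 = 37.16 °C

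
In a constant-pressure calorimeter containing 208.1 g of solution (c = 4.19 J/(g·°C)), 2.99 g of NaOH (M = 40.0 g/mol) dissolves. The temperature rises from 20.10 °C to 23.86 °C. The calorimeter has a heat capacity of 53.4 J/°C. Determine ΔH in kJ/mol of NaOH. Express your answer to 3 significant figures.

|ΔT| = |23.86 − 20.10| = 3.76 °C
|q_surr| = (208.1 × 4.19 + 53.4) × 3.76 = 925.339 × 3.76 = 3479 J
n(NaOH) = 2.99 / 40.0 = 0.07475 mol
Temperature rose, so q_rxn = −|q_surr| = -3.479 kJ
ΔH = q_rxn / n = -46.54 kJ/mol

ΔH = -46.5 kJ/mol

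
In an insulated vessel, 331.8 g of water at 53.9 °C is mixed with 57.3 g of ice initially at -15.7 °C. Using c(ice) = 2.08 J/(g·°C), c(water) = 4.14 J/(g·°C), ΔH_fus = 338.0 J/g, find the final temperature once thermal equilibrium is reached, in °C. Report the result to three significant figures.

Heat to bring ice to 0 °C and melt it: q₁ = 57.3×2.08×15.7 + 57.3×338.0 = 21239 J
Heat the water can supply cooling to 0 °C: 331.8×4.14×53.9 = 74039.8 J > q₁, so all ice melts.
Energy balance: 331.8×4.14×(53.9 − T) = 21239 + 57.3×4.14×(T − 0)
1373.652(53.9 − T) = 21239 + 237.222 T
74039.8 − 21239 = 1610.874 T
T = 52800.8 / 1610.874 = 32.78 °C

T_f = 32.8 °C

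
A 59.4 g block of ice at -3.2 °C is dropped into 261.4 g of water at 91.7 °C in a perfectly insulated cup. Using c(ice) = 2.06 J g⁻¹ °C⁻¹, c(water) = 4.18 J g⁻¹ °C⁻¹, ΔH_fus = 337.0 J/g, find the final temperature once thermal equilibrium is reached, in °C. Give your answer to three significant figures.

T_f = 59.5 °C

Heat to bring ice to 0 °C and melt it: q₁ = 59.4×2.06×3.2 + 59.4×337.0 = 20409 J
Heat the water can supply cooling to 0 °C: 261.4×4.18×91.7 = 100196 J > q₁, so all ice melts.
Energy balance: 261.4×4.18×(91.7 − T) = 20409 + 59.4×4.18×(T − 0)
1092.652(91.7 − T) = 20409 + 248.292 T
100196 − 20409 = 1340.944 T
T = 79787 / 1340.944 = 59.50 °C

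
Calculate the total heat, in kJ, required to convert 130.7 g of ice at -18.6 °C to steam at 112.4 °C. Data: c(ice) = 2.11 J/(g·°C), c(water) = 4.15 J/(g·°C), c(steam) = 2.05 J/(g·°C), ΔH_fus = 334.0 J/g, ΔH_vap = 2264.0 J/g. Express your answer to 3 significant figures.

q1 (heat ice -18.6→0.0 °C): 130.7 × 2.11 × 18.6 = 5129 J
q2 (melt at 0 °C): 130.7 × 334.0 = 43654 J
q3 (heat water 0.0→100.0 °C): 130.7 × 4.15 × 100.0 = 54241 J
q4 (vaporize at 100 °C): 130.7 × 2264.0 = 295905 J
q5 (heat steam 100.0→112.4 °C): 130.7 × 2.05 × 12.4 = 3322 J
Total: 5129 + 43654 + 54241 + 295905 + 3322 = 402251 J = 402 kJ

q = 402 kJ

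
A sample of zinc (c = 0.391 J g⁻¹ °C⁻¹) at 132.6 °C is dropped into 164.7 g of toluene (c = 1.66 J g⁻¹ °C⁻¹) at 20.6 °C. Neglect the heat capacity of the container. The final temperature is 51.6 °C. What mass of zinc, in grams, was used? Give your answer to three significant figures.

q_gained = (164.7 × 1.66) × (51.6 − 20.6) = 8475 J
q_lost = m × 0.391 × (132.6 − 51.6) = 31.671 m
m = 8475 / 31.671 = 268 g

m = 268 g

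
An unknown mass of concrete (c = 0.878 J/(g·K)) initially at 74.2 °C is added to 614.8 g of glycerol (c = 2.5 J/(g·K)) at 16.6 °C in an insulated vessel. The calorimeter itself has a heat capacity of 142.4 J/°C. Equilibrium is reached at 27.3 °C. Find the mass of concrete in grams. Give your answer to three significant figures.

m = 436 g

q_gained = (614.8 × 2.5 + 142.4) × (27.3 − 16.6) = 17970 J
q_lost = m × 0.878 × (74.2 − 27.3) = 41.1782 m
m = 17970 / 41.1782 = 436 g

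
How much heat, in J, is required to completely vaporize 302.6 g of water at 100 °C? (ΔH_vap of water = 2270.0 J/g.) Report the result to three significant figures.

q = 687000 J

q = m × ΔH_vap = 302.6 × 2270.0 = 686900 J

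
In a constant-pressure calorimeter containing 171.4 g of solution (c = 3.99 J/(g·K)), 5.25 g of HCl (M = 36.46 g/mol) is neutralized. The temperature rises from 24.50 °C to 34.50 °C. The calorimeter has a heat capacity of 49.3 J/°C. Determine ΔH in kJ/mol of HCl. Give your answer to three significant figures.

ΔH = -50.9 kJ/mol

|ΔT| = |34.50 − 24.50| = 10.00 °C
|q_surr| = (171.4 × 3.99 + 49.3) × 10.00 = 733.186 × 10.00 = 7332 J
n(HCl) = 5.25 / 36.46 = 0.1440 mol
Temperature rose, so q_rxn = −|q_surr| = -7.332 kJ
ΔH = q_rxn / n = -50.92 kJ/mol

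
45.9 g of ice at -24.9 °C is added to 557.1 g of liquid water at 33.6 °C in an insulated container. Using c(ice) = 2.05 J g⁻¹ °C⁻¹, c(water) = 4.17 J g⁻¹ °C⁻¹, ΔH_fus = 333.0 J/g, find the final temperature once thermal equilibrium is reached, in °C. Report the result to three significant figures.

T_f = 24.0 °C

Heat to bring ice to 0 °C and melt it: q₁ = 45.9×2.05×24.9 + 45.9×333.0 = 17628 J
Heat the water can supply cooling to 0 °C: 557.1×4.17×33.6 = 78056.4 J > q₁, so all ice melts.
Energy balance: 557.1×4.17×(33.6 − T) = 17628 + 45.9×4.17×(T − 0)
2323.107(33.6 − T) = 17628 + 191.403 T
78056.4 − 17628 = 2514.510 T
T = 60428.4 / 2514.510 = 24.03 °C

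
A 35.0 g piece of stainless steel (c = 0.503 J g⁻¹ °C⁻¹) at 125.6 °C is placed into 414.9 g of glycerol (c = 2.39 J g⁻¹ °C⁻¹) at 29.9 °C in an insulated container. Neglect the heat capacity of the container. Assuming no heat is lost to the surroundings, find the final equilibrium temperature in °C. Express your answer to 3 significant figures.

Heat lost by stainless steel = heat gained by glycerol.
(35.0)(0.503)(125.6 − T) = (414.9)(2.39)(T − 29.9)
17.605 (125.6 − T) = 991.611 (T − 29.9)
2211.2 − 17.605 T = 991.611 T − 29649
31860.2 = 1009.216 T
T = 31.57 °C

T_f = 31.6 °C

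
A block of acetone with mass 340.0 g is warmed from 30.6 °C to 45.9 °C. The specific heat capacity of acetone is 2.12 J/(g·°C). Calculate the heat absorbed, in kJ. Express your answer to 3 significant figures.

q = m c ΔT = 340.0 × 2.12 × (45.9 − 30.6)
q = 340.0 × 2.12 × 15.3 = 11030 J = 11.0 kJ

q = 11.0 kJ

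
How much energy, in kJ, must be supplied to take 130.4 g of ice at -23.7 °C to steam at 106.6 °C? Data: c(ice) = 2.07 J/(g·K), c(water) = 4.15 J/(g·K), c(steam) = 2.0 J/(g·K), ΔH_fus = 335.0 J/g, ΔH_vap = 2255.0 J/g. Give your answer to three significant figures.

q = 400 kJ

q1 (heat ice -23.7→0.0 °C): 130.4 × 2.07 × 23.7 = 6397 J
q2 (melt at 0 °C): 130.4 × 335.0 = 43684 J
q3 (heat water 0.0→100.0 °C): 130.4 × 4.15 × 100.0 = 54116 J
q4 (vaporize at 100 °C): 130.4 × 2255.0 = 294052 J
q5 (heat steam 100.0→106.6 °C): 130.4 × 2.0 × 6.6 = 1721 J
Total: 6397 + 43684 + 54116 + 294052 + 1721 = 399970 J = 400 kJ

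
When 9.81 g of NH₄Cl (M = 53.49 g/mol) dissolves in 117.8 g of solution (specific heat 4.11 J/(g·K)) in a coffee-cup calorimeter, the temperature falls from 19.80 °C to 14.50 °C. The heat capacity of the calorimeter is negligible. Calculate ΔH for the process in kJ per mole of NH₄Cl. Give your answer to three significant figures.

ΔH = 14.0 kJ/mol

|ΔT| = |14.50 − 19.80| = 5.30 °C
|q_surr| = (117.8 × 4.11) × 5.30 = 484.158 × 5.30 = 2566 J
n(NH₄Cl) = 9.81 / 53.49 = 0.1834 mol
Temperature fell, so q_rxn = +|q_surr| = 2.566 kJ
ΔH = q_rxn / n = 13.99 kJ/mol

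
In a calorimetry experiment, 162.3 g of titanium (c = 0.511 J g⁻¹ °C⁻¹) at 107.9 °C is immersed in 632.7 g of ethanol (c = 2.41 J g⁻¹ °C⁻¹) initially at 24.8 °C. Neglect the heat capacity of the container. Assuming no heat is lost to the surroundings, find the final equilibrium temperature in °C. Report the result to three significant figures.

Heat lost by titanium = heat gained by ethanol.
(162.3)(0.511)(107.9 − T) = (632.7)(2.41)(T − 24.8)
82.9353 (107.9 − T) = 1524.807 (T − 24.8)
8948.7 − 82.9353 T = 1524.807 T − 37815
46763.7 = 1607.7423 T
T = 29.09 °C

T_f = 29.1 °C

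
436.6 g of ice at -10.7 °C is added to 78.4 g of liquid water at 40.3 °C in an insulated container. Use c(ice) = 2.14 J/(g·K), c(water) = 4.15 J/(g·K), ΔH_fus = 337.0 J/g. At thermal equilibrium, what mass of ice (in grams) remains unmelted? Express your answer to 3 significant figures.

m_ice remaining = 427 g

Heat to warm all ice to 0 °C: 436.6×2.14×10.7 = 9997.3 J
Heat released by water cooling to 0 °C: 78.4×4.15×40.3 = 13112 J
13112 J < 9997.3 + 436.6×337.0 = 157131.5 J, so not all ice melts; final T = 0 °C.
Heat left for melting: 13112 − 9997.3 = 3114.7 J
Mass melted = 3114.7 / 337.0 = 9.242 g
Ice remaining = 436.6 − 9.242 = 427.358 g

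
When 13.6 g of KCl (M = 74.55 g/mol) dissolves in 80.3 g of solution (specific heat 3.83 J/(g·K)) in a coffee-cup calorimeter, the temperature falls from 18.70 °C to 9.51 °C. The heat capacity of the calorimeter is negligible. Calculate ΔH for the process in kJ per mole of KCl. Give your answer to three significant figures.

|ΔT| = |9.51 − 18.70| = 9.19 °C
|q_surr| = (80.3 × 3.83) × 9.19 = 307.549 × 9.19 = 2826 J
n(KCl) = 13.6 / 74.55 = 0.1824 mol
Temperature fell, so q_rxn = +|q_surr| = 2.826 kJ
ΔH = q_rxn / n = 15.49 kJ/mol

ΔH = 15.5 kJ/mol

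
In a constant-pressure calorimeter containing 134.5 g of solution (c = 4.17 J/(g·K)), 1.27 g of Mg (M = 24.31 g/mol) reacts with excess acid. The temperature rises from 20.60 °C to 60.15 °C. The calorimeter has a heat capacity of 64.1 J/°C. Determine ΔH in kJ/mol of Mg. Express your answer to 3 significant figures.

|ΔT| = |60.15 − 20.60| = 39.55 °C
|q_surr| = (134.5 × 4.17 + 64.1) × 39.55 = 624.965 × 39.55 = 24720 J
n(Mg) = 1.27 / 24.31 = 0.05224 mol
Temperature rose, so q_rxn = −|q_surr| = -24.72 kJ
ΔH = q_rxn / n = -473.2 kJ/mol

ΔH = -473 kJ/mol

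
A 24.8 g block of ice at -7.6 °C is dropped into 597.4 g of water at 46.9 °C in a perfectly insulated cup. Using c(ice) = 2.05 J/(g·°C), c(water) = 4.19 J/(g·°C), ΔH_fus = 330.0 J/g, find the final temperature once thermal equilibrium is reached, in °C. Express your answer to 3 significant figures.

T_f = 41.7 °C

Heat to bring ice to 0 °C and melt it: q₁ = 24.8×2.05×7.6 + 24.8×330.0 = 8570.4 J
Heat the water can supply cooling to 0 °C: 597.4×4.19×46.9 = 117396 J > q₁, so all ice melts.
Energy balance: 597.4×4.19×(46.9 − T) = 8570.4 + 24.8×4.19×(T − 0)
2503.106(46.9 − T) = 8570.4 + 103.912 T
117396 − 8570.4 = 2607.018 T
T = 108825.6 / 2607.018 = 41.74 °C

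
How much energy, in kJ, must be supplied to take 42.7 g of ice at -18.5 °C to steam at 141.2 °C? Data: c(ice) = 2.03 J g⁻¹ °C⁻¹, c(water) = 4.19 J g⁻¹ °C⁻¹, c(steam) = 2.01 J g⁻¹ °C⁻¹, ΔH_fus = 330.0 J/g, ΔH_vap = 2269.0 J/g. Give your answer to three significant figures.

q = 134 kJ

q1 (heat ice -18.5→0.0 °C): 42.7 × 2.03 × 18.5 = 1604 J
q2 (melt at 0 °C): 42.7 × 330.0 = 14091 J
q3 (heat water 0.0→100.0 °C): 42.7 × 4.19 × 100.0 = 17891 J
q4 (vaporize at 100 °C): 42.7 × 2269.0 = 96886 J
q5 (heat steam 100.0→141.2 °C): 42.7 × 2.01 × 41.2 = 3536 J
Total: 1604 + 14091 + 17891 + 96886 + 3536 = 134008 J = 134 kJ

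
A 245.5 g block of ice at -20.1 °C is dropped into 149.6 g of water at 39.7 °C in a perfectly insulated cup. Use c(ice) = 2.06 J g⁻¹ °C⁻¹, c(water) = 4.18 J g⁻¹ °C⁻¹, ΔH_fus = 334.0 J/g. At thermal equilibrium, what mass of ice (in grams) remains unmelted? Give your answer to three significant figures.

Heat to warm all ice to 0 °C: 245.5×2.06×20.1 = 10165 J
Heat released by water cooling to 0 °C: 149.6×4.18×39.7 = 24826 J
24826 J < 10165 + 245.5×334.0 = 92162 J, so not all ice melts; final T = 0 °C.
Heat left for melting: 24826 − 10165 = 14661 J
Mass melted = 14661 / 334.0 = 43.90 g
Ice remaining = 245.5 − 43.90 = 201.60 g

m_ice remaining = 202 g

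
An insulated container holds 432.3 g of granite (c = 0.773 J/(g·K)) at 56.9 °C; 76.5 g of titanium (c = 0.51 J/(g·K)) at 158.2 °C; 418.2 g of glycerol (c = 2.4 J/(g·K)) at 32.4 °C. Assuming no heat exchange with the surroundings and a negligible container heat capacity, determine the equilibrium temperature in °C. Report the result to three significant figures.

T_f = 41.9 °C

Σ mᵢcᵢ(T − Tᵢ) = 0  ⇒  T = Σ mᵢcᵢTᵢ / Σ mᵢcᵢ
Σ mᵢcᵢ = 432.3×0.773 + 76.5×0.51 + 418.2×2.4 = 1376.8629
Σ mᵢcᵢTᵢ = 334.1679×56.9 + 39.015×158.2 + 1003.68×32.4 = 57706
T = 57706 / 1376.8629 = 41.91 °C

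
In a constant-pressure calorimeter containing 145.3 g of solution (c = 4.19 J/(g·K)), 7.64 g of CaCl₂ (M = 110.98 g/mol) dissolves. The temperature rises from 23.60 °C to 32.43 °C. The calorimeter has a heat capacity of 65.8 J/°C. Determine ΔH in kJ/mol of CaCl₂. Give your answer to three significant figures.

ΔH = -86.5 kJ/mol

|ΔT| = |32.43 − 23.60| = 8.83 °C
|q_surr| = (145.3 × 4.19 + 65.8) × 8.83 = 674.607 × 8.83 = 5957 J
n(CaCl₂) = 7.64 / 110.98 = 0.06884 mol
Temperature rose, so q_rxn = −|q_surr| = -5.957 kJ
ΔH = q_rxn / n = -86.53 kJ/mol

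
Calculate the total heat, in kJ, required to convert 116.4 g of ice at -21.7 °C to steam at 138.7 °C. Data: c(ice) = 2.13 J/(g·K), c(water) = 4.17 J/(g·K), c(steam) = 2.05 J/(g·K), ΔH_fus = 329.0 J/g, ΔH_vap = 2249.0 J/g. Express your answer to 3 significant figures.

q1 (heat ice -21.7→0.0 °C): 116.4 × 2.13 × 21.7 = 5380 J
q2 (melt at 0 °C): 116.4 × 329.0 = 38296 J
q3 (heat water 0.0→100.0 °C): 116.4 × 4.17 × 100.0 = 48539 J
q4 (vaporize at 100 °C): 116.4 × 2249.0 = 261784 J
q5 (heat steam 100.0→138.7 °C): 116.4 × 2.05 × 38.7 = 9235 J
Total: 5380 + 38296 + 48539 + 261784 + 9235 = 363234 J = 363 kJ

q = 363 kJ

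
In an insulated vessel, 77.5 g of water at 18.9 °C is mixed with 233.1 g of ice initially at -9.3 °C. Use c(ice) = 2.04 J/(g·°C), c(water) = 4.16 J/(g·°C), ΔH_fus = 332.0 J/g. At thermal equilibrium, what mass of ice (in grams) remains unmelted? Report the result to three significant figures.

m_ice remaining = 228 g

Heat to warm all ice to 0 °C: 233.1×2.04×9.3 = 4422.4 J
Heat released by water cooling to 0 °C: 77.5×4.16×18.9 = 6093.4 J
6093.4 J < 4422.4 + 233.1×332.0 = 81811.6 J, so not all ice melts; final T = 0 °C.
Heat left for melting: 6093.4 − 4422.4 = 1671.0 J
Mass melted = 1671.0 / 332.0 = 5.033 g
Ice remaining = 233.1 − 5.033 = 228.067 g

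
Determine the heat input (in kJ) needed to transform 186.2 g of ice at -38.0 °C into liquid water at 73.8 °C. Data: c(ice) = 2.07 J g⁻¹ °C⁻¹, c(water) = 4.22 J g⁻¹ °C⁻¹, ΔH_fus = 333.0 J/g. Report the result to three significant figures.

q1 (heat ice -38.0→0.0 °C): 186.2 × 2.07 × 38.0 = 14646 J
q2 (melt at 0 °C): 186.2 × 333.0 = 62005 J
q3 (heat water 0.0→73.8 °C): 186.2 × 4.22 × 73.8 = 57989 J
Total: 14646 + 62005 + 57989 = 134640 J = 135 kJ

q = 135 kJ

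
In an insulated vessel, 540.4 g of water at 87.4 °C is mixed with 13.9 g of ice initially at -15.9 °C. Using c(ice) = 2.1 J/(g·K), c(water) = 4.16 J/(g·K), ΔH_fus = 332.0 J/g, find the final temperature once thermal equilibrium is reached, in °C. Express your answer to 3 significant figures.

Heat to bring ice to 0 °C and melt it: q₁ = 13.9×2.1×15.9 + 13.9×332.0 = 5078.9 J
Heat the water can supply cooling to 0 °C: 540.4×4.16×87.4 = 196481 J > q₁, so all ice melts.
Energy balance: 540.4×4.16×(87.4 − T) = 5078.9 + 13.9×4.16×(T − 0)
2248.064(87.4 − T) = 5078.9 + 57.824 T
196481 − 5078.9 = 2305.888 T
T = 191402.1 / 2305.888 = 83.01 °C

T_f = 83.0 °C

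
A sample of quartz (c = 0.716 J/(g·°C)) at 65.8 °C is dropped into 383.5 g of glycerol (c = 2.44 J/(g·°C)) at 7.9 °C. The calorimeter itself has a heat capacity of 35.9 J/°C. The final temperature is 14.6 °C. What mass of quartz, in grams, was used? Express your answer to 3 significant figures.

m = 178 g

q_gained = (383.5 × 2.44 + 35.9) × (14.6 − 7.9) = 6510 J
q_lost = m × 0.716 × (65.8 − 14.6) = 36.6592 m
m = 6510 / 36.6592 = 178 g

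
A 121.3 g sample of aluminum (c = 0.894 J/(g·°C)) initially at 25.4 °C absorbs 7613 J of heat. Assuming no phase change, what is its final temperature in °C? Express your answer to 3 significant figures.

ΔT = q / (m c) = 7613 / (121.3 × 0.894) = 70.20 °C
T_f = 25.4 + 70.20 = 95.60 °C

T_f = 95.6 °C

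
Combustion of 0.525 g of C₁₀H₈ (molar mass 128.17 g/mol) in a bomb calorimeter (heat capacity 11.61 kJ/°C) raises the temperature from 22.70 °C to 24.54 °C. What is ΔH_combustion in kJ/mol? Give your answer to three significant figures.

ΔT = 24.54 − 22.70 = 1.84 °C
q_cal = C_cal × ΔT = 11.61 × 1.84 = 21.3624 kJ
n = 0.525 / 128.17 = 0.004096 mol
q_rxn = −q_cal = -21.3624 kJ
ΔH = -21.3624 / 0.004096 = -5215 kJ/mol

ΔH = -5220 kJ/mol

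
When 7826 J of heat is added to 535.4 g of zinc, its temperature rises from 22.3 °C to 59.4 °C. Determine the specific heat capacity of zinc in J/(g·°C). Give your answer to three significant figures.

c = q / (m ΔT) = 7826 / (535.4 × 37.1)
c = 7826 / 19863.34 = 0.394 J/(g·°C)

c = 0.394 J/(g·°C)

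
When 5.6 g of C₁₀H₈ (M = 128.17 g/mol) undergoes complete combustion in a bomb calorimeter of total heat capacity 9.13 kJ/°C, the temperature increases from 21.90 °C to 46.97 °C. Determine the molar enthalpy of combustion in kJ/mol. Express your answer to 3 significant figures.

ΔH = -5240 kJ/mol

ΔT = 46.97 − 21.90 = 25.07 °C
q_cal = C_cal × ΔT = 9.13 × 25.07 = 228.8891 kJ
n = 5.6 / 128.17 = 0.04369 mol
q_rxn = −q_cal = -228.8891 kJ
ΔH = -228.8891 / 0.04369 = -5239 kJ/mol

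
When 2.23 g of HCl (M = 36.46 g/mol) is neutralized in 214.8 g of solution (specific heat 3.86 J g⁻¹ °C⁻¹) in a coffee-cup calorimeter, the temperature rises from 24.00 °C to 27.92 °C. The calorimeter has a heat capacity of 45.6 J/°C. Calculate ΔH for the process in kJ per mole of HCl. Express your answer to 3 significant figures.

|ΔT| = |27.92 − 24.00| = 3.92 °C
|q_surr| = (214.8 × 3.86 + 45.6) × 3.92 = 874.728 × 3.92 = 3429 J
n(HCl) = 2.23 / 36.46 = 0.06116 mol
Temperature rose, so q_rxn = −|q_surr| = -3.429 kJ
ΔH = q_rxn / n = -56.07 kJ/mol

ΔH = -56.1 kJ/mol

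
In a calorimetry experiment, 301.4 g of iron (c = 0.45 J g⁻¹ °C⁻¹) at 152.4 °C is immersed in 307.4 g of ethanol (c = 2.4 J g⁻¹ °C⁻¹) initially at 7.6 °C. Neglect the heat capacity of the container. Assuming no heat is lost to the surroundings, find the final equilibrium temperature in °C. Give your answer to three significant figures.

Heat lost by iron = heat gained by ethanol.
(301.4)(0.45)(152.4 − T) = (307.4)(2.4)(T − 7.6)
135.63 (152.4 − T) = 737.76 (T − 7.6)
20670 − 135.63 T = 737.76 T − 5607.0
26277.0 = 873.39 T
T = 30.09 °C

T_f = 30.1 °C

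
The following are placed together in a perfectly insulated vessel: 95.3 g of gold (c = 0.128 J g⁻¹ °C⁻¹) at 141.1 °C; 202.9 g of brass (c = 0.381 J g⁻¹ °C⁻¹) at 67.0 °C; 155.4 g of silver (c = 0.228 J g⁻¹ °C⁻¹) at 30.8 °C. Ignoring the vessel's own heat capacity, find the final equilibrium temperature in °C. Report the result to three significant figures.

Σ mᵢcᵢ(T − Tᵢ) = 0  ⇒  T = Σ mᵢcᵢTᵢ / Σ mᵢcᵢ
Σ mᵢcᵢ = 95.3×0.128 + 202.9×0.381 + 155.4×0.228 = 124.9345
Σ mᵢcᵢTᵢ = 12.1984×141.1 + 77.3049×67.0 + 35.4312×30.8 = 7991.9
T = 7991.9 / 124.9345 = 63.97 °C

T_f = 64.0 °C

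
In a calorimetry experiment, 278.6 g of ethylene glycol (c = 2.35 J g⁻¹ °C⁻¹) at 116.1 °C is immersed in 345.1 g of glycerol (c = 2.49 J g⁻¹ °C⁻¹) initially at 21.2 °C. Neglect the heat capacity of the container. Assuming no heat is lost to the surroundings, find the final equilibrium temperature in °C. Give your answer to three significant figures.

Heat lost by ethylene glycol = heat gained by glycerol.
(278.6)(2.35)(116.1 − T) = (345.1)(2.49)(T − 21.2)
654.71 (116.1 − T) = 859.299 (T − 21.2)
76012 − 654.71 T = 859.299 T − 18217
94229 = 1514.009 T
T = 62.24 °C

T_f = 62.2 °C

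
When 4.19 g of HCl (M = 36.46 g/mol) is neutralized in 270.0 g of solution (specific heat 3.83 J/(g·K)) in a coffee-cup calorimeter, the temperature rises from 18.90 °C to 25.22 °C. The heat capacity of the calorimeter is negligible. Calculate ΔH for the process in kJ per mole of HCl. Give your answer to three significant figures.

|ΔT| = |25.22 − 18.90| = 6.32 °C
|q_surr| = (270.0 × 3.83) × 6.32 = 1034.1 × 6.32 = 6536 J
n(HCl) = 4.19 / 36.46 = 0.1149 mol
Temperature rose, so q_rxn = −|q_surr| = -6.536 kJ
ΔH = q_rxn / n = -56.88 kJ/mol

ΔH = -56.9 kJ/mol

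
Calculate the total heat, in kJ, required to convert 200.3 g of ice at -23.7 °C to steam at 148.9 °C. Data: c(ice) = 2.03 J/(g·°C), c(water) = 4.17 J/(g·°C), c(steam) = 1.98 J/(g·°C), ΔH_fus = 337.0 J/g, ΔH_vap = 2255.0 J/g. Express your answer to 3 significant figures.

q = 632 kJ

q1 (heat ice -23.7→0.0 °C): 200.3 × 2.03 × 23.7 = 9637 J
q2 (melt at 0 °C): 200.3 × 337.0 = 67501 J
q3 (heat water 0.0→100.0 °C): 200.3 × 4.17 × 100.0 = 83525 J
q4 (vaporize at 100 °C): 200.3 × 2255.0 = 451677 J
q5 (heat steam 100.0→148.9 °C): 200.3 × 1.98 × 48.9 = 19393 J
Total: 9637 + 67501 + 83525 + 451677 + 19393 = 631733 J = 632 kJ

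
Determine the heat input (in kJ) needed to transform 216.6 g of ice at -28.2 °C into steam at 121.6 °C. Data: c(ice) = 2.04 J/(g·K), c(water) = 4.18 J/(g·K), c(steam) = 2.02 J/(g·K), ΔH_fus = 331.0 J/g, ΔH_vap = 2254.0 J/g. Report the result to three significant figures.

q1 (heat ice -28.2→0.0 °C): 216.6 × 2.04 × 28.2 = 12461 J
q2 (melt at 0 °C): 216.6 × 331.0 = 71695 J
q3 (heat water 0.0→100.0 °C): 216.6 × 4.18 × 100.0 = 90539 J
q4 (vaporize at 100 °C): 216.6 × 2254.0 = 488216 J
q5 (heat steam 100.0→121.6 °C): 216.6 × 2.02 × 21.6 = 9451 J
Total: 12461 + 71695 + 90539 + 488216 + 9451 = 672362 J = 672 kJ

q = 672 kJ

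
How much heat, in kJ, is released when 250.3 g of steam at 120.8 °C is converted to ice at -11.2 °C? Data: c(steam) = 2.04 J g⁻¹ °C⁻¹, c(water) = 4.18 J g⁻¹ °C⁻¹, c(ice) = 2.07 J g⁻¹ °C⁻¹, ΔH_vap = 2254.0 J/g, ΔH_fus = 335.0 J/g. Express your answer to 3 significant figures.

q = 769 kJ

q1 (cool steam 120.8→100 °C): 250.3 × 2.04 × 20.8 = 10621 J
q2 (condense at 100 °C): 250.3 × 2254.0 = 564176 J
q3 (cool water 100→0 °C): 250.3 × 4.18 × 100.0 = 104625 J
q4 (freeze at 0 °C): 250.3 × 335.0 = 83851 J
q5 (cool ice 0→-11.2 °C): 250.3 × 2.07 × 11.2 = 5803 J
Total: 10621 + 564176 + 104625 + 83851 + 5803 = 769076 J = 769 kJ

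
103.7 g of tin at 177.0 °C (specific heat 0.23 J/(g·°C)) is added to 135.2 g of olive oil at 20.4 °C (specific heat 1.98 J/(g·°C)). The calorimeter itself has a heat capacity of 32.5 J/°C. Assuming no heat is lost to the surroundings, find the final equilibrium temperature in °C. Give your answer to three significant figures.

T_f = 31.9 °C

Heat lost by tin = heat gained by olive oil + calorimeter.
(103.7)(0.23)(177.0 − T) = [(135.2)(1.98) + 32.5](T − 20.4)
23.851 (177.0 − T) = 300.196 (T − 20.4)
4221.6 − 23.851 T = 300.196 T − 6124.0
10345.6 = 324.047 T
T = 31.93 °C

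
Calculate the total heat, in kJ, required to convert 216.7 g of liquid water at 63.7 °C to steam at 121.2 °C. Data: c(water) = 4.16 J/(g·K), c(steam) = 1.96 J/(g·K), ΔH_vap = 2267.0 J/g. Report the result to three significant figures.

q = 533 kJ

q1 (heat water 63.7→100.0 °C): 216.7 × 4.16 × 36.3 = 32723 J
q2 (vaporize at 100 °C): 216.7 × 2267.0 = 491259 J
q3 (heat steam 100.0→121.2 °C): 216.7 × 1.96 × 21.2 = 9004 J
Total: 32723 + 491259 + 9004 = 532986 J = 533 kJ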